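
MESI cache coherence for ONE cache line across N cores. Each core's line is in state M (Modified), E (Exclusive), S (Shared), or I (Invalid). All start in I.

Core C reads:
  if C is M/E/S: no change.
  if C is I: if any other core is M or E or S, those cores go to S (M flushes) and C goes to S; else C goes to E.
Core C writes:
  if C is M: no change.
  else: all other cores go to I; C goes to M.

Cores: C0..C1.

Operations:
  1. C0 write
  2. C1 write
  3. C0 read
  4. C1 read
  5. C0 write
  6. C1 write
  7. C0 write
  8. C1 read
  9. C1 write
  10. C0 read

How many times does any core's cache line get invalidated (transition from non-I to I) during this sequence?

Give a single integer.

Op 1: C0 write [C0 write: invalidate none -> C0=M] -> [M,I] (invalidations this op: 0; running total: 0)
Op 2: C1 write [C1 write: invalidate ['C0=M'] -> C1=M] -> [I,M] (invalidations this op: 1; running total: 1)
Op 3: C0 read [C0 read from I: others=['C1=M'] -> C0=S, others downsized to S] -> [S,S] (invalidations this op: 0; running total: 1)
Op 4: C1 read [C1 read: already in S, no change] -> [S,S] (invalidations this op: 0; running total: 1)
Op 5: C0 write [C0 write: invalidate ['C1=S'] -> C0=M] -> [M,I] (invalidations this op: 1; running total: 2)
Op 6: C1 write [C1 write: invalidate ['C0=M'] -> C1=M] -> [I,M] (invalidations this op: 1; running total: 3)
Op 7: C0 write [C0 write: invalidate ['C1=M'] -> C0=M] -> [M,I] (invalidations this op: 1; running total: 4)
Op 8: C1 read [C1 read from I: others=['C0=M'] -> C1=S, others downsized to S] -> [S,S] (invalidations this op: 0; running total: 4)
Op 9: C1 write [C1 write: invalidate ['C0=S'] -> C1=M] -> [I,M] (invalidations this op: 1; running total: 5)
Op 10: C0 read [C0 read from I: others=['C1=M'] -> C0=S, others downsized to S] -> [S,S] (invalidations this op: 0; running total: 5)

Answer: 5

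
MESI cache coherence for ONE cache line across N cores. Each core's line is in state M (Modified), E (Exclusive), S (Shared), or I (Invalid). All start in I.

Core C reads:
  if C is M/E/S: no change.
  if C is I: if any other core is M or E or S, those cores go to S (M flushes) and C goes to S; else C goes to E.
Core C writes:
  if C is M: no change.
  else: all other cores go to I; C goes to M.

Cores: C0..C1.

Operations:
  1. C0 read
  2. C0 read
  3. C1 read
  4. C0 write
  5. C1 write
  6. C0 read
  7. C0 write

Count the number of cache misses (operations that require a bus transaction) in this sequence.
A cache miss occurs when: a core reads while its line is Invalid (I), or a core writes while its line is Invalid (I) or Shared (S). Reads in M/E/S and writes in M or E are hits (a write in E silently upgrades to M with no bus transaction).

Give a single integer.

Op 1: C0 read [C0 read from I: no other sharers -> C0=E (exclusive)] -> [E,I] [MISS #1: read from I]
Op 2: C0 read [C0 read: already in E, no change] -> [E,I] [hit: read from E]
Op 3: C1 read [C1 read from I: others=['C0=E'] -> C1=S, others downsized to S] -> [S,S] [MISS #2: read from I]
Op 4: C0 write [C0 write: invalidate ['C1=S'] -> C0=M] -> [M,I] [MISS #3: write from S]
Op 5: C1 write [C1 write: invalidate ['C0=M'] -> C1=M] -> [I,M] [MISS #4: write from I]
Op 6: C0 read [C0 read from I: others=['C1=M'] -> C0=S, others downsized to S] -> [S,S] [MISS #5: read from I]
Op 7: C0 write [C0 write: invalidate ['C1=S'] -> C0=M] -> [M,I] [MISS #6: write from S]

Answer: 6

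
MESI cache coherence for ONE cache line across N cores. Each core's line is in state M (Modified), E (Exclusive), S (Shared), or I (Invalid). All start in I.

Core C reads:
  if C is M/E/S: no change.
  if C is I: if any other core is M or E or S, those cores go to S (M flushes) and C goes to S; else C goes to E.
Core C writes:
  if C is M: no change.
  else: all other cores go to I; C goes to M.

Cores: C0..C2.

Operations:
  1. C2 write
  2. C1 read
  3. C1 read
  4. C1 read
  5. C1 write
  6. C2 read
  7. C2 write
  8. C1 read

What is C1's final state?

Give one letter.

Op 1: C2 write [C2 write: invalidate none -> C2=M] -> [I,I,M]
Op 2: C1 read [C1 read from I: others=['C2=M'] -> C1=S, others downsized to S] -> [I,S,S]
Op 3: C1 read [C1 read: already in S, no change] -> [I,S,S]
Op 4: C1 read [C1 read: already in S, no change] -> [I,S,S]
Op 5: C1 write [C1 write: invalidate ['C2=S'] -> C1=M] -> [I,M,I]
Op 6: C2 read [C2 read from I: others=['C1=M'] -> C2=S, others downsized to S] -> [I,S,S]
Op 7: C2 write [C2 write: invalidate ['C1=S'] -> C2=M] -> [I,I,M]
Op 8: C1 read [C1 read from I: others=['C2=M'] -> C1=S, others downsized to S] -> [I,S,S]

Answer: S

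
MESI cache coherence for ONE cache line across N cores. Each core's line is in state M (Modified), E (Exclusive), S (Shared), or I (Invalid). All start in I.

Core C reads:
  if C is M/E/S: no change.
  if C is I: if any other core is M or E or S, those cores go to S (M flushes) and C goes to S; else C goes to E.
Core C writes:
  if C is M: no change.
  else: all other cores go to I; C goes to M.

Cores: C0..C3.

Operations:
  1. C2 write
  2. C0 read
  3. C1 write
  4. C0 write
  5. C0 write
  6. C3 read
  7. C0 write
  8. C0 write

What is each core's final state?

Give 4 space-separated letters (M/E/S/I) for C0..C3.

Op 1: C2 write [C2 write: invalidate none -> C2=M] -> [I,I,M,I]
Op 2: C0 read [C0 read from I: others=['C2=M'] -> C0=S, others downsized to S] -> [S,I,S,I]
Op 3: C1 write [C1 write: invalidate ['C0=S', 'C2=S'] -> C1=M] -> [I,M,I,I]
Op 4: C0 write [C0 write: invalidate ['C1=M'] -> C0=M] -> [M,I,I,I]
Op 5: C0 write [C0 write: already M (modified), no change] -> [M,I,I,I]
Op 6: C3 read [C3 read from I: others=['C0=M'] -> C3=S, others downsized to S] -> [S,I,I,S]
Op 7: C0 write [C0 write: invalidate ['C3=S'] -> C0=M] -> [M,I,I,I]
Op 8: C0 write [C0 write: already M (modified), no change] -> [M,I,I,I]

Answer: M I I I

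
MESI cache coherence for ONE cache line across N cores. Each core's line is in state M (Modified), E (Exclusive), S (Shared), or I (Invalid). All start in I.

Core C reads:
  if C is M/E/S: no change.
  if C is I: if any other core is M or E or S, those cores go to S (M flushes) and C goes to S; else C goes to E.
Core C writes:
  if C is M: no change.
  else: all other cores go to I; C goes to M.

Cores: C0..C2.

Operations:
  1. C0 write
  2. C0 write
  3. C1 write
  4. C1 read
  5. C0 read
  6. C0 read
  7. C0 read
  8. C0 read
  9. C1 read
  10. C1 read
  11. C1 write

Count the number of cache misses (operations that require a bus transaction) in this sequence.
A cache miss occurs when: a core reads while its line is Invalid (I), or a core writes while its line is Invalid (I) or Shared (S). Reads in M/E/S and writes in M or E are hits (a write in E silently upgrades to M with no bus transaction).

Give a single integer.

Answer: 4

Derivation:
Op 1: C0 write [C0 write: invalidate none -> C0=M] -> [M,I,I] [MISS #1: write from I]
Op 2: C0 write [C0 write: already M (modified), no change] -> [M,I,I] [hit: write from M]
Op 3: C1 write [C1 write: invalidate ['C0=M'] -> C1=M] -> [I,M,I] [MISS #2: write from I]
Op 4: C1 read [C1 read: already in M, no change] -> [I,M,I] [hit: read from M]
Op 5: C0 read [C0 read from I: others=['C1=M'] -> C0=S, others downsized to S] -> [S,S,I] [MISS #3: read from I]
Op 6: C0 read [C0 read: already in S, no change] -> [S,S,I] [hit: read from S]
Op 7: C0 read [C0 read: already in S, no change] -> [S,S,I] [hit: read from S]
Op 8: C0 read [C0 read: already in S, no change] -> [S,S,I] [hit: read from S]
Op 9: C1 read [C1 read: already in S, no change] -> [S,S,I] [hit: read from S]
Op 10: C1 read [C1 read: already in S, no change] -> [S,S,I] [hit: read from S]
Op 11: C1 write [C1 write: invalidate ['C0=S'] -> C1=M] -> [I,M,I] [MISS #4: write from S]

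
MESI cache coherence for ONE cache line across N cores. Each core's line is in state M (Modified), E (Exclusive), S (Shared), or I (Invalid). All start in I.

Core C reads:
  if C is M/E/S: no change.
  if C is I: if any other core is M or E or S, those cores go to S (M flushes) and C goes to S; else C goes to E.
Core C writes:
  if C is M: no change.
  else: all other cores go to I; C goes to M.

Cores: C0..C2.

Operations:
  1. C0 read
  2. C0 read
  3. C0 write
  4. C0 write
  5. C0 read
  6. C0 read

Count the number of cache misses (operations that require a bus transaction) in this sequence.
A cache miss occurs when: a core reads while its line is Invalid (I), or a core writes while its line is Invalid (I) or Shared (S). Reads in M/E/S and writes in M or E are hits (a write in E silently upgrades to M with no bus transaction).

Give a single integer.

Op 1: C0 read [C0 read from I: no other sharers -> C0=E (exclusive)] -> [E,I,I] [MISS #1: read from I]
Op 2: C0 read [C0 read: already in E, no change] -> [E,I,I] [hit: read from E]
Op 3: C0 write [C0 write: invalidate none -> C0=M] -> [M,I,I] [hit: write from E is a silent E->M upgrade, no bus transaction]
Op 4: C0 write [C0 write: already M (modified), no change] -> [M,I,I] [hit: write from M]
Op 5: C0 read [C0 read: already in M, no change] -> [M,I,I] [hit: read from M]
Op 6: C0 read [C0 read: already in M, no change] -> [M,I,I] [hit: read from M]

Answer: 1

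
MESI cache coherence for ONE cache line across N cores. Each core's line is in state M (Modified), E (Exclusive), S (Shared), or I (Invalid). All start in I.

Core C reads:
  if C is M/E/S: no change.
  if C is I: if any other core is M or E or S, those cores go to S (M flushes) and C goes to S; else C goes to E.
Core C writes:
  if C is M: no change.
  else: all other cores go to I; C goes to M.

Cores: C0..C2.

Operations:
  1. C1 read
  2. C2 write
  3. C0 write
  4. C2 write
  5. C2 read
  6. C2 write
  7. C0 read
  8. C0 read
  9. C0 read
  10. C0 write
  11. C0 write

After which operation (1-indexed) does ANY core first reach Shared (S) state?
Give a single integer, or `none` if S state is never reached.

Answer: 7

Derivation:
Op 1: C1 read [C1 read from I: no other sharers -> C1=E (exclusive)] -> [I,E,I]
Op 2: C2 write [C2 write: invalidate ['C1=E'] -> C2=M] -> [I,I,M]
Op 3: C0 write [C0 write: invalidate ['C2=M'] -> C0=M] -> [M,I,I]
Op 4: C2 write [C2 write: invalidate ['C0=M'] -> C2=M] -> [I,I,M]
Op 5: C2 read [C2 read: already in M, no change] -> [I,I,M]
Op 6: C2 write [C2 write: already M (modified), no change] -> [I,I,M]
Op 7: C0 read [C0 read from I: others=['C2=M'] -> C0=S, others downsized to S] -> [S,I,S]
  -> First S state at op 7; remaining ops need not be traced.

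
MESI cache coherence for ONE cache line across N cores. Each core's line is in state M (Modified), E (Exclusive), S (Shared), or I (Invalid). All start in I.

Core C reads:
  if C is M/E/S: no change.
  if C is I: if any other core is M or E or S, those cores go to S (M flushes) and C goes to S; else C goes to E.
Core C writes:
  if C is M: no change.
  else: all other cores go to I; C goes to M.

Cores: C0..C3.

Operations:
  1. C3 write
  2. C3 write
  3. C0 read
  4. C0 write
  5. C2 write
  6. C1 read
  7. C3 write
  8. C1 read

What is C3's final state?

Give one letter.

Answer: S

Derivation:
Op 1: C3 write [C3 write: invalidate none -> C3=M] -> [I,I,I,M]
Op 2: C3 write [C3 write: already M (modified), no change] -> [I,I,I,M]
Op 3: C0 read [C0 read from I: others=['C3=M'] -> C0=S, others downsized to S] -> [S,I,I,S]
Op 4: C0 write [C0 write: invalidate ['C3=S'] -> C0=M] -> [M,I,I,I]
Op 5: C2 write [C2 write: invalidate ['C0=M'] -> C2=M] -> [I,I,M,I]
Op 6: C1 read [C1 read from I: others=['C2=M'] -> C1=S, others downsized to S] -> [I,S,S,I]
Op 7: C3 write [C3 write: invalidate ['C1=S', 'C2=S'] -> C3=M] -> [I,I,I,M]
Op 8: C1 read [C1 read from I: others=['C3=M'] -> C1=S, others downsized to S] -> [I,S,I,S]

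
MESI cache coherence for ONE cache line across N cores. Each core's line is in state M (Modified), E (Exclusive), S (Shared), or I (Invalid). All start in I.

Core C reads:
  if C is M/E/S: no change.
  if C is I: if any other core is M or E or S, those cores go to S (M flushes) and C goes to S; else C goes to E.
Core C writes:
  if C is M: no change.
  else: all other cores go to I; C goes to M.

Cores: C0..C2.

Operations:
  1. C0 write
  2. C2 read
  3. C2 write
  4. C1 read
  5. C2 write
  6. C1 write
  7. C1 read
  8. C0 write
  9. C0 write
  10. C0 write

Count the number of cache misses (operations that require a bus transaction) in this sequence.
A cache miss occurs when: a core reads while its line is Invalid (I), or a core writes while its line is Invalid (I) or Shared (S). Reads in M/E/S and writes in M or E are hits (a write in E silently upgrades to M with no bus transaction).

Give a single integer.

Op 1: C0 write [C0 write: invalidate none -> C0=M] -> [M,I,I] [MISS #1: write from I]
Op 2: C2 read [C2 read from I: others=['C0=M'] -> C2=S, others downsized to S] -> [S,I,S] [MISS #2: read from I]
Op 3: C2 write [C2 write: invalidate ['C0=S'] -> C2=M] -> [I,I,M] [MISS #3: write from S]
Op 4: C1 read [C1 read from I: others=['C2=M'] -> C1=S, others downsized to S] -> [I,S,S] [MISS #4: read from I]
Op 5: C2 write [C2 write: invalidate ['C1=S'] -> C2=M] -> [I,I,M] [MISS #5: write from S]
Op 6: C1 write [C1 write: invalidate ['C2=M'] -> C1=M] -> [I,M,I] [MISS #6: write from I]
Op 7: C1 read [C1 read: already in M, no change] -> [I,M,I] [hit: read from M]
Op 8: C0 write [C0 write: invalidate ['C1=M'] -> C0=M] -> [M,I,I] [MISS #7: write from I]
Op 9: C0 write [C0 write: already M (modified), no change] -> [M,I,I] [hit: write from M]
Op 10: C0 write [C0 write: already M (modified), no change] -> [M,I,I] [hit: write from M]

Answer: 7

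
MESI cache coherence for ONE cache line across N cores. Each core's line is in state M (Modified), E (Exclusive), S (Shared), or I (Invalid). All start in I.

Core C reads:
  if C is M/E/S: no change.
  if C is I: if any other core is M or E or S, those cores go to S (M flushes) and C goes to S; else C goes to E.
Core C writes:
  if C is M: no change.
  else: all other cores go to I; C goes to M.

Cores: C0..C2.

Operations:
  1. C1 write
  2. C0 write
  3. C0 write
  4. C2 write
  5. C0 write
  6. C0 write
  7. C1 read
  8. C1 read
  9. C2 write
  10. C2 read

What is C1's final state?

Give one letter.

Op 1: C1 write [C1 write: invalidate none -> C1=M] -> [I,M,I]
Op 2: C0 write [C0 write: invalidate ['C1=M'] -> C0=M] -> [M,I,I]
Op 3: C0 write [C0 write: already M (modified), no change] -> [M,I,I]
Op 4: C2 write [C2 write: invalidate ['C0=M'] -> C2=M] -> [I,I,M]
Op 5: C0 write [C0 write: invalidate ['C2=M'] -> C0=M] -> [M,I,I]
Op 6: C0 write [C0 write: already M (modified), no change] -> [M,I,I]
Op 7: C1 read [C1 read from I: others=['C0=M'] -> C1=S, others downsized to S] -> [S,S,I]
Op 8: C1 read [C1 read: already in S, no change] -> [S,S,I]
Op 9: C2 write [C2 write: invalidate ['C0=S', 'C1=S'] -> C2=M] -> [I,I,M]
Op 10: C2 read [C2 read: already in M, no change] -> [I,I,M]

Answer: I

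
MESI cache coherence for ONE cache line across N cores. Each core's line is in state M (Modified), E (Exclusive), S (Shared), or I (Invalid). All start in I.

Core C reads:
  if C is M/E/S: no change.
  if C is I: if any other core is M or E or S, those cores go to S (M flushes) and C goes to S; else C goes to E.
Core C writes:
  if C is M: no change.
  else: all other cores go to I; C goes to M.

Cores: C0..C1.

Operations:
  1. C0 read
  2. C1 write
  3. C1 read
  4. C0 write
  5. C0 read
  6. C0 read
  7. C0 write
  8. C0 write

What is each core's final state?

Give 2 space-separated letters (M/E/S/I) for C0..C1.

Answer: M I

Derivation:
Op 1: C0 read [C0 read from I: no other sharers -> C0=E (exclusive)] -> [E,I]
Op 2: C1 write [C1 write: invalidate ['C0=E'] -> C1=M] -> [I,M]
Op 3: C1 read [C1 read: already in M, no change] -> [I,M]
Op 4: C0 write [C0 write: invalidate ['C1=M'] -> C0=M] -> [M,I]
Op 5: C0 read [C0 read: already in M, no change] -> [M,I]
Op 6: C0 read [C0 read: already in M, no change] -> [M,I]
Op 7: C0 write [C0 write: already M (modified), no change] -> [M,I]
Op 8: C0 write [C0 write: already M (modified), no change] -> [M,I]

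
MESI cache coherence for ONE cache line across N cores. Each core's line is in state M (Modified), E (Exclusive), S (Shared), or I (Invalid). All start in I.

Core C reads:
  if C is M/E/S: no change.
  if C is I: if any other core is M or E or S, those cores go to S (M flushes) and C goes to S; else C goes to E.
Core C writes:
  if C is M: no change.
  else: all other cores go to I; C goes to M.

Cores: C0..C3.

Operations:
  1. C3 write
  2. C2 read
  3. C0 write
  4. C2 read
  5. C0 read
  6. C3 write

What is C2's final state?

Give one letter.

Op 1: C3 write [C3 write: invalidate none -> C3=M] -> [I,I,I,M]
Op 2: C2 read [C2 read from I: others=['C3=M'] -> C2=S, others downsized to S] -> [I,I,S,S]
Op 3: C0 write [C0 write: invalidate ['C2=S', 'C3=S'] -> C0=M] -> [M,I,I,I]
Op 4: C2 read [C2 read from I: others=['C0=M'] -> C2=S, others downsized to S] -> [S,I,S,I]
Op 5: C0 read [C0 read: already in S, no change] -> [S,I,S,I]
Op 6: C3 write [C3 write: invalidate ['C0=S', 'C2=S'] -> C3=M] -> [I,I,I,M]

Answer: I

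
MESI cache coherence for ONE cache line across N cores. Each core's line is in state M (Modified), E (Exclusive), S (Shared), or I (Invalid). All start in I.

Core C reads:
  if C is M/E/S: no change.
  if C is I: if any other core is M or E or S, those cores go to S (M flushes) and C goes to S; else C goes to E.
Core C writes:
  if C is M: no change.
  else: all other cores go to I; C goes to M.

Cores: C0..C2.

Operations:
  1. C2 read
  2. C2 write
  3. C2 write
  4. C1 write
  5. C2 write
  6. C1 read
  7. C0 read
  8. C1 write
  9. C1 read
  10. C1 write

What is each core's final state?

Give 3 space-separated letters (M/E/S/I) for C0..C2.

Answer: I M I

Derivation:
Op 1: C2 read [C2 read from I: no other sharers -> C2=E (exclusive)] -> [I,I,E]
Op 2: C2 write [C2 write: invalidate none -> C2=M] -> [I,I,M]
Op 3: C2 write [C2 write: already M (modified), no change] -> [I,I,M]
Op 4: C1 write [C1 write: invalidate ['C2=M'] -> C1=M] -> [I,M,I]
Op 5: C2 write [C2 write: invalidate ['C1=M'] -> C2=M] -> [I,I,M]
Op 6: C1 read [C1 read from I: others=['C2=M'] -> C1=S, others downsized to S] -> [I,S,S]
Op 7: C0 read [C0 read from I: others=['C1=S', 'C2=S'] -> C0=S, others downsized to S] -> [S,S,S]
Op 8: C1 write [C1 write: invalidate ['C0=S', 'C2=S'] -> C1=M] -> [I,M,I]
Op 9: C1 read [C1 read: already in M, no change] -> [I,M,I]
Op 10: C1 write [C1 write: already M (modified), no change] -> [I,M,I]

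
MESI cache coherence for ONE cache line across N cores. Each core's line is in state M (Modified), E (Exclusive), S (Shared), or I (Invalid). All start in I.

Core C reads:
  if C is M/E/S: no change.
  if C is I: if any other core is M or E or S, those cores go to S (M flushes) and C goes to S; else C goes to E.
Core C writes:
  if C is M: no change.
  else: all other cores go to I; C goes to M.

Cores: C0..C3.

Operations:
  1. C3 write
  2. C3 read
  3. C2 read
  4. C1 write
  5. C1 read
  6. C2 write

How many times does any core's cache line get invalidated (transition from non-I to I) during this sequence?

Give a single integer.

Op 1: C3 write [C3 write: invalidate none -> C3=M] -> [I,I,I,M] (invalidations this op: 0; running total: 0)
Op 2: C3 read [C3 read: already in M, no change] -> [I,I,I,M] (invalidations this op: 0; running total: 0)
Op 3: C2 read [C2 read from I: others=['C3=M'] -> C2=S, others downsized to S] -> [I,I,S,S] (invalidations this op: 0; running total: 0)
Op 4: C1 write [C1 write: invalidate ['C2=S', 'C3=S'] -> C1=M] -> [I,M,I,I] (invalidations this op: 2; running total: 2)
Op 5: C1 read [C1 read: already in M, no change] -> [I,M,I,I] (invalidations this op: 0; running total: 2)
Op 6: C2 write [C2 write: invalidate ['C1=M'] -> C2=M] -> [I,I,M,I] (invalidations this op: 1; running total: 3)

Answer: 3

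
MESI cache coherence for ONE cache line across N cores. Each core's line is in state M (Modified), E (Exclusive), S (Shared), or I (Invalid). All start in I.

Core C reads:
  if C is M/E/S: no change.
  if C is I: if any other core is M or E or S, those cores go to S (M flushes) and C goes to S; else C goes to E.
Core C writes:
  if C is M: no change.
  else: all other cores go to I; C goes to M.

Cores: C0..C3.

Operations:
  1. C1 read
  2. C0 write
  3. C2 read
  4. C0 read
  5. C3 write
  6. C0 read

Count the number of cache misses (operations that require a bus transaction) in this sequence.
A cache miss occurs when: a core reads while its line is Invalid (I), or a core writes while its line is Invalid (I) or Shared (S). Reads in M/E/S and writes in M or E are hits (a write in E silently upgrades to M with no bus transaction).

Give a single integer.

Answer: 5

Derivation:
Op 1: C1 read [C1 read from I: no other sharers -> C1=E (exclusive)] -> [I,E,I,I] [MISS #1: read from I]
Op 2: C0 write [C0 write: invalidate ['C1=E'] -> C0=M] -> [M,I,I,I] [MISS #2: write from I]
Op 3: C2 read [C2 read from I: others=['C0=M'] -> C2=S, others downsized to S] -> [S,I,S,I] [MISS #3: read from I]
Op 4: C0 read [C0 read: already in S, no change] -> [S,I,S,I] [hit: read from S]
Op 5: C3 write [C3 write: invalidate ['C0=S', 'C2=S'] -> C3=M] -> [I,I,I,M] [MISS #4: write from I]
Op 6: C0 read [C0 read from I: others=['C3=M'] -> C0=S, others downsized to S] -> [S,I,I,S] [MISS #5: read from I]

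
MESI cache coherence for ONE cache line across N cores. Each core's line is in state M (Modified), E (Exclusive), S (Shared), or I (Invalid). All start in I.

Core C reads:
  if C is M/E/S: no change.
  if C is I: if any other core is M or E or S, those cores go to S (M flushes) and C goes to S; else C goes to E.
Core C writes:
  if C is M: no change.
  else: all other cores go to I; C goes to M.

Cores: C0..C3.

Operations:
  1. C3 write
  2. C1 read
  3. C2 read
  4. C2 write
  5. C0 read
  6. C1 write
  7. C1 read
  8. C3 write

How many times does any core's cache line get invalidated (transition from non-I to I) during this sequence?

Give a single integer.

Op 1: C3 write [C3 write: invalidate none -> C3=M] -> [I,I,I,M] (invalidations this op: 0; running total: 0)
Op 2: C1 read [C1 read from I: others=['C3=M'] -> C1=S, others downsized to S] -> [I,S,I,S] (invalidations this op: 0; running total: 0)
Op 3: C2 read [C2 read from I: others=['C1=S', 'C3=S'] -> C2=S, others downsized to S] -> [I,S,S,S] (invalidations this op: 0; running total: 0)
Op 4: C2 write [C2 write: invalidate ['C1=S', 'C3=S'] -> C2=M] -> [I,I,M,I] (invalidations this op: 2; running total: 2)
Op 5: C0 read [C0 read from I: others=['C2=M'] -> C0=S, others downsized to S] -> [S,I,S,I] (invalidations this op: 0; running total: 2)
Op 6: C1 write [C1 write: invalidate ['C0=S', 'C2=S'] -> C1=M] -> [I,M,I,I] (invalidations this op: 2; running total: 4)
Op 7: C1 read [C1 read: already in M, no change] -> [I,M,I,I] (invalidations this op: 0; running total: 4)
Op 8: C3 write [C3 write: invalidate ['C1=M'] -> C3=M] -> [I,I,I,M] (invalidations this op: 1; running total: 5)

Answer: 5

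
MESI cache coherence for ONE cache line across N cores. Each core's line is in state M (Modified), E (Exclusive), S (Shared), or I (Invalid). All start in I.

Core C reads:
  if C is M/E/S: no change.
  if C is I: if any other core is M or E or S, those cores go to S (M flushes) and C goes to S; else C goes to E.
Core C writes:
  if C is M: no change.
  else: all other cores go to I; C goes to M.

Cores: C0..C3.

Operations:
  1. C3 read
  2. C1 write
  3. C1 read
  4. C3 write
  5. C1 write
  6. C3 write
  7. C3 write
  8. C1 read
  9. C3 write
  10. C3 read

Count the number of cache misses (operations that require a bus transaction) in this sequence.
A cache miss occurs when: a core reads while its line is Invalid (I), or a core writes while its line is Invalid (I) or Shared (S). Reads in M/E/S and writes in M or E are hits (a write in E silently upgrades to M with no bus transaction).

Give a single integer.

Answer: 7

Derivation:
Op 1: C3 read [C3 read from I: no other sharers -> C3=E (exclusive)] -> [I,I,I,E] [MISS #1: read from I]
Op 2: C1 write [C1 write: invalidate ['C3=E'] -> C1=M] -> [I,M,I,I] [MISS #2: write from I]
Op 3: C1 read [C1 read: already in M, no change] -> [I,M,I,I] [hit: read from M]
Op 4: C3 write [C3 write: invalidate ['C1=M'] -> C3=M] -> [I,I,I,M] [MISS #3: write from I]
Op 5: C1 write [C1 write: invalidate ['C3=M'] -> C1=M] -> [I,M,I,I] [MISS #4: write from I]
Op 6: C3 write [C3 write: invalidate ['C1=M'] -> C3=M] -> [I,I,I,M] [MISS #5: write from I]
Op 7: C3 write [C3 write: already M (modified), no change] -> [I,I,I,M] [hit: write from M]
Op 8: C1 read [C1 read from I: others=['C3=M'] -> C1=S, others downsized to S] -> [I,S,I,S] [MISS #6: read from I]
Op 9: C3 write [C3 write: invalidate ['C1=S'] -> C3=M] -> [I,I,I,M] [MISS #7: write from S]
Op 10: C3 read [C3 read: already in M, no change] -> [I,I,I,M] [hit: read from M]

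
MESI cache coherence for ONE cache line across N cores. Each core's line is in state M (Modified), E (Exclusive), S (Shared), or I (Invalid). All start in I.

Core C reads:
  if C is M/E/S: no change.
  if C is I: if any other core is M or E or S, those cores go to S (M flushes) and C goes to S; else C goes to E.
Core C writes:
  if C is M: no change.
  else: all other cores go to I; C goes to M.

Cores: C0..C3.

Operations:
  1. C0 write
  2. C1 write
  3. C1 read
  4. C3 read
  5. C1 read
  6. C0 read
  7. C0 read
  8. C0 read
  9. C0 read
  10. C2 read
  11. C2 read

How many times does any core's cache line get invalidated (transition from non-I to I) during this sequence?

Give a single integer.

Answer: 1

Derivation:
Op 1: C0 write [C0 write: invalidate none -> C0=M] -> [M,I,I,I] (invalidations this op: 0; running total: 0)
Op 2: C1 write [C1 write: invalidate ['C0=M'] -> C1=M] -> [I,M,I,I] (invalidations this op: 1; running total: 1)
Op 3: C1 read [C1 read: already in M, no change] -> [I,M,I,I] (invalidations this op: 0; running total: 1)
Op 4: C3 read [C3 read from I: others=['C1=M'] -> C3=S, others downsized to S] -> [I,S,I,S] (invalidations this op: 0; running total: 1)
Op 5: C1 read [C1 read: already in S, no change] -> [I,S,I,S] (invalidations this op: 0; running total: 1)
Op 6: C0 read [C0 read from I: others=['C1=S', 'C3=S'] -> C0=S, others downsized to S] -> [S,S,I,S] (invalidations this op: 0; running total: 1)
Op 7: C0 read [C0 read: already in S, no change] -> [S,S,I,S] (invalidations this op: 0; running total: 1)
Op 8: C0 read [C0 read: already in S, no change] -> [S,S,I,S] (invalidations this op: 0; running total: 1)
Op 9: C0 read [C0 read: already in S, no change] -> [S,S,I,S] (invalidations this op: 0; running total: 1)
Op 10: C2 read [C2 read from I: others=['C0=S', 'C1=S', 'C3=S'] -> C2=S, others downsized to S] -> [S,S,S,S] (invalidations this op: 0; running total: 1)
Op 11: C2 read [C2 read: already in S, no change] -> [S,S,S,S] (invalidations this op: 0; running total: 1)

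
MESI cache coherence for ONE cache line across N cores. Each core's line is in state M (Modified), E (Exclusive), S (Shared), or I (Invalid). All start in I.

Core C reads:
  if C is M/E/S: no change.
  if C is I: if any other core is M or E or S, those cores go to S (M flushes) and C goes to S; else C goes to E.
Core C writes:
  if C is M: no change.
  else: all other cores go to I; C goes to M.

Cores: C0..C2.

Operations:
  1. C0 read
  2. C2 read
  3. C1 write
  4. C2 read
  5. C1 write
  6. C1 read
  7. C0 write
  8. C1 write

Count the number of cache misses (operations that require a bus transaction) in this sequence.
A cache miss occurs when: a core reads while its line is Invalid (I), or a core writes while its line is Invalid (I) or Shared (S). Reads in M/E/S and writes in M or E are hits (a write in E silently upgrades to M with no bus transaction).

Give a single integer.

Op 1: C0 read [C0 read from I: no other sharers -> C0=E (exclusive)] -> [E,I,I] [MISS #1: read from I]
Op 2: C2 read [C2 read from I: others=['C0=E'] -> C2=S, others downsized to S] -> [S,I,S] [MISS #2: read from I]
Op 3: C1 write [C1 write: invalidate ['C0=S', 'C2=S'] -> C1=M] -> [I,M,I] [MISS #3: write from I]
Op 4: C2 read [C2 read from I: others=['C1=M'] -> C2=S, others downsized to S] -> [I,S,S] [MISS #4: read from I]
Op 5: C1 write [C1 write: invalidate ['C2=S'] -> C1=M] -> [I,M,I] [MISS #5: write from S]
Op 6: C1 read [C1 read: already in M, no change] -> [I,M,I] [hit: read from M]
Op 7: C0 write [C0 write: invalidate ['C1=M'] -> C0=M] -> [M,I,I] [MISS #6: write from I]
Op 8: C1 write [C1 write: invalidate ['C0=M'] -> C1=M] -> [I,M,I] [MISS #7: write from I]

Answer: 7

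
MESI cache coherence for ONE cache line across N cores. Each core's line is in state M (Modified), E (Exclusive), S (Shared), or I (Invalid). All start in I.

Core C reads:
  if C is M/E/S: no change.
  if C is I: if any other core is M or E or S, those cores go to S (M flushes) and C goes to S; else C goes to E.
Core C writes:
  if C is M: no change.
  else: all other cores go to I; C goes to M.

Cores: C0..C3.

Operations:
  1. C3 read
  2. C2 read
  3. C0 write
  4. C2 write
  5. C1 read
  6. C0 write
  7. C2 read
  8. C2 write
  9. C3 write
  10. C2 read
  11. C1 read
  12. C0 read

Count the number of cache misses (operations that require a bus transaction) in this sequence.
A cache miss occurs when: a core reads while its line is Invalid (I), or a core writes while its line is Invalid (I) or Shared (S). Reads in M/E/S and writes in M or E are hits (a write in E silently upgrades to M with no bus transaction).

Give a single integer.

Op 1: C3 read [C3 read from I: no other sharers -> C3=E (exclusive)] -> [I,I,I,E] [MISS #1: read from I]
Op 2: C2 read [C2 read from I: others=['C3=E'] -> C2=S, others downsized to S] -> [I,I,S,S] [MISS #2: read from I]
Op 3: C0 write [C0 write: invalidate ['C2=S', 'C3=S'] -> C0=M] -> [M,I,I,I] [MISS #3: write from I]
Op 4: C2 write [C2 write: invalidate ['C0=M'] -> C2=M] -> [I,I,M,I] [MISS #4: write from I]
Op 5: C1 read [C1 read from I: others=['C2=M'] -> C1=S, others downsized to S] -> [I,S,S,I] [MISS #5: read from I]
Op 6: C0 write [C0 write: invalidate ['C1=S', 'C2=S'] -> C0=M] -> [M,I,I,I] [MISS #6: write from I]
Op 7: C2 read [C2 read from I: others=['C0=M'] -> C2=S, others downsized to S] -> [S,I,S,I] [MISS #7: read from I]
Op 8: C2 write [C2 write: invalidate ['C0=S'] -> C2=M] -> [I,I,M,I] [MISS #8: write from S]
Op 9: C3 write [C3 write: invalidate ['C2=M'] -> C3=M] -> [I,I,I,M] [MISS #9: write from I]
Op 10: C2 read [C2 read from I: others=['C3=M'] -> C2=S, others downsized to S] -> [I,I,S,S] [MISS #10: read from I]
Op 11: C1 read [C1 read from I: others=['C2=S', 'C3=S'] -> C1=S, others downsized to S] -> [I,S,S,S] [MISS #11: read from I]
Op 12: C0 read [C0 read from I: others=['C1=S', 'C2=S', 'C3=S'] -> C0=S, others downsized to S] -> [S,S,S,S] [MISS #12: read from I]

Answer: 12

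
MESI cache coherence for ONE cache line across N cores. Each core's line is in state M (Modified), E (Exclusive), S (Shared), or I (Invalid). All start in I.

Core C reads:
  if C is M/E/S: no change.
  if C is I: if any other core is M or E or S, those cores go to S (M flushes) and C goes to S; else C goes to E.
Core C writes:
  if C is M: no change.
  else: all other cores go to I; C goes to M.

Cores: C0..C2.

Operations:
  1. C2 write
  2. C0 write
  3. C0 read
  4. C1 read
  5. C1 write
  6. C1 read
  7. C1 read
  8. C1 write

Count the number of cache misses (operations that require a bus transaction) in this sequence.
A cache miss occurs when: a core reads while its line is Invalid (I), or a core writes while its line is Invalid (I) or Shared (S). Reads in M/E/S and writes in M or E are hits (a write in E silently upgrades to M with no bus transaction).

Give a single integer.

Op 1: C2 write [C2 write: invalidate none -> C2=M] -> [I,I,M] [MISS #1: write from I]
Op 2: C0 write [C0 write: invalidate ['C2=M'] -> C0=M] -> [M,I,I] [MISS #2: write from I]
Op 3: C0 read [C0 read: already in M, no change] -> [M,I,I] [hit: read from M]
Op 4: C1 read [C1 read from I: others=['C0=M'] -> C1=S, others downsized to S] -> [S,S,I] [MISS #3: read from I]
Op 5: C1 write [C1 write: invalidate ['C0=S'] -> C1=M] -> [I,M,I] [MISS #4: write from S]
Op 6: C1 read [C1 read: already in M, no change] -> [I,M,I] [hit: read from M]
Op 7: C1 read [C1 read: already in M, no change] -> [I,M,I] [hit: read from M]
Op 8: C1 write [C1 write: already M (modified), no change] -> [I,M,I] [hit: write from M]

Answer: 4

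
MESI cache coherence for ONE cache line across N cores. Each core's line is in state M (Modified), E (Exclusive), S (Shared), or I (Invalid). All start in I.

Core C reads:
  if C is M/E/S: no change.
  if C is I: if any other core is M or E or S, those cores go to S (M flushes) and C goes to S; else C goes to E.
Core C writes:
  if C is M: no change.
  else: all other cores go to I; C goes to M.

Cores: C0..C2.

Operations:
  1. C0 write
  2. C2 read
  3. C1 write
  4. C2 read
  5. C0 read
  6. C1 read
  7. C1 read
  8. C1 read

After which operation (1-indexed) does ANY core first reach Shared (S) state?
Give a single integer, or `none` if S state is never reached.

Op 1: C0 write [C0 write: invalidate none -> C0=M] -> [M,I,I]
Op 2: C2 read [C2 read from I: others=['C0=M'] -> C2=S, others downsized to S] -> [S,I,S]
  -> First S state at op 2; remaining ops need not be traced.

Answer: 2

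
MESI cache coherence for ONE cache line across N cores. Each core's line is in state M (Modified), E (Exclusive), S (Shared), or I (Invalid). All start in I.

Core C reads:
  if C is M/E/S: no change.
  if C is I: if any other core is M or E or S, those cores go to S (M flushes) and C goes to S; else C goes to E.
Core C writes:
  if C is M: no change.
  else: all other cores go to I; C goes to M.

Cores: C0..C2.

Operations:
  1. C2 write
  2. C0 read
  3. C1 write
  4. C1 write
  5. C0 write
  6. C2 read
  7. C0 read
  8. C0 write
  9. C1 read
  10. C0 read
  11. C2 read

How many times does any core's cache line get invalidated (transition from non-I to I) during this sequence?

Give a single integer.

Answer: 4

Derivation:
Op 1: C2 write [C2 write: invalidate none -> C2=M] -> [I,I,M] (invalidations this op: 0; running total: 0)
Op 2: C0 read [C0 read from I: others=['C2=M'] -> C0=S, others downsized to S] -> [S,I,S] (invalidations this op: 0; running total: 0)
Op 3: C1 write [C1 write: invalidate ['C0=S', 'C2=S'] -> C1=M] -> [I,M,I] (invalidations this op: 2; running total: 2)
Op 4: C1 write [C1 write: already M (modified), no change] -> [I,M,I] (invalidations this op: 0; running total: 2)
Op 5: C0 write [C0 write: invalidate ['C1=M'] -> C0=M] -> [M,I,I] (invalidations this op: 1; running total: 3)
Op 6: C2 read [C2 read from I: others=['C0=M'] -> C2=S, others downsized to S] -> [S,I,S] (invalidations this op: 0; running total: 3)
Op 7: C0 read [C0 read: already in S, no change] -> [S,I,S] (invalidations this op: 0; running total: 3)
Op 8: C0 write [C0 write: invalidate ['C2=S'] -> C0=M] -> [M,I,I] (invalidations this op: 1; running total: 4)
Op 9: C1 read [C1 read from I: others=['C0=M'] -> C1=S, others downsized to S] -> [S,S,I] (invalidations this op: 0; running total: 4)
Op 10: C0 read [C0 read: already in S, no change] -> [S,S,I] (invalidations this op: 0; running total: 4)
Op 11: C2 read [C2 read from I: others=['C0=S', 'C1=S'] -> C2=S, others downsized to S] -> [S,S,S] (invalidations this op: 0; running total: 4)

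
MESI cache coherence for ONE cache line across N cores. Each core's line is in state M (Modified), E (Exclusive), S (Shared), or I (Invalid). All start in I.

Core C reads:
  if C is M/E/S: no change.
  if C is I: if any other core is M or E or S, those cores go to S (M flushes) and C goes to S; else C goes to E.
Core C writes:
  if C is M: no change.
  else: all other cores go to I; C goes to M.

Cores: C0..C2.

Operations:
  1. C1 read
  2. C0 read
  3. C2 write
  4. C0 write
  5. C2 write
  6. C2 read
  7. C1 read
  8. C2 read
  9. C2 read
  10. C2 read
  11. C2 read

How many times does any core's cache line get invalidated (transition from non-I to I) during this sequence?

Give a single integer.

Answer: 4

Derivation:
Op 1: C1 read [C1 read from I: no other sharers -> C1=E (exclusive)] -> [I,E,I] (invalidations this op: 0; running total: 0)
Op 2: C0 read [C0 read from I: others=['C1=E'] -> C0=S, others downsized to S] -> [S,S,I] (invalidations this op: 0; running total: 0)
Op 3: C2 write [C2 write: invalidate ['C0=S', 'C1=S'] -> C2=M] -> [I,I,M] (invalidations this op: 2; running total: 2)
Op 4: C0 write [C0 write: invalidate ['C2=M'] -> C0=M] -> [M,I,I] (invalidations this op: 1; running total: 3)
Op 5: C2 write [C2 write: invalidate ['C0=M'] -> C2=M] -> [I,I,M] (invalidations this op: 1; running total: 4)
Op 6: C2 read [C2 read: already in M, no change] -> [I,I,M] (invalidations this op: 0; running total: 4)
Op 7: C1 read [C1 read from I: others=['C2=M'] -> C1=S, others downsized to S] -> [I,S,S] (invalidations this op: 0; running total: 4)
Op 8: C2 read [C2 read: already in S, no change] -> [I,S,S] (invalidations this op: 0; running total: 4)
Op 9: C2 read [C2 read: already in S, no change] -> [I,S,S] (invalidations this op: 0; running total: 4)
Op 10: C2 read [C2 read: already in S, no change] -> [I,S,S] (invalidations this op: 0; running total: 4)
Op 11: C2 read [C2 read: already in S, no change] -> [I,S,S] (invalidations this op: 0; running total: 4)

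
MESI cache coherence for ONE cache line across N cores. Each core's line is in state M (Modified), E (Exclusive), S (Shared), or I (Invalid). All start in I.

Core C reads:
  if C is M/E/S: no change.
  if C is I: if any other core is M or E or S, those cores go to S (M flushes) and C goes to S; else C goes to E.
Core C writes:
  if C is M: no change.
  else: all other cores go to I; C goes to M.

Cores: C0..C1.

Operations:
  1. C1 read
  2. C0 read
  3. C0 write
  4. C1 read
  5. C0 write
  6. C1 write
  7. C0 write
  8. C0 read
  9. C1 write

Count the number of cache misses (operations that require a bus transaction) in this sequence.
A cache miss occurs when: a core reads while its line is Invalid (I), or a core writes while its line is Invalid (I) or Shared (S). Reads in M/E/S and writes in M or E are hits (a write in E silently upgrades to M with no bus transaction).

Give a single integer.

Answer: 8

Derivation:
Op 1: C1 read [C1 read from I: no other sharers -> C1=E (exclusive)] -> [I,E] [MISS #1: read from I]
Op 2: C0 read [C0 read from I: others=['C1=E'] -> C0=S, others downsized to S] -> [S,S] [MISS #2: read from I]
Op 3: C0 write [C0 write: invalidate ['C1=S'] -> C0=M] -> [M,I] [MISS #3: write from S]
Op 4: C1 read [C1 read from I: others=['C0=M'] -> C1=S, others downsized to S] -> [S,S] [MISS #4: read from I]
Op 5: C0 write [C0 write: invalidate ['C1=S'] -> C0=M] -> [M,I] [MISS #5: write from S]
Op 6: C1 write [C1 write: invalidate ['C0=M'] -> C1=M] -> [I,M] [MISS #6: write from I]
Op 7: C0 write [C0 write: invalidate ['C1=M'] -> C0=M] -> [M,I] [MISS #7: write from I]
Op 8: C0 read [C0 read: already in M, no change] -> [M,I] [hit: read from M]
Op 9: C1 write [C1 write: invalidate ['C0=M'] -> C1=M] -> [I,M] [MISS #8: write from I]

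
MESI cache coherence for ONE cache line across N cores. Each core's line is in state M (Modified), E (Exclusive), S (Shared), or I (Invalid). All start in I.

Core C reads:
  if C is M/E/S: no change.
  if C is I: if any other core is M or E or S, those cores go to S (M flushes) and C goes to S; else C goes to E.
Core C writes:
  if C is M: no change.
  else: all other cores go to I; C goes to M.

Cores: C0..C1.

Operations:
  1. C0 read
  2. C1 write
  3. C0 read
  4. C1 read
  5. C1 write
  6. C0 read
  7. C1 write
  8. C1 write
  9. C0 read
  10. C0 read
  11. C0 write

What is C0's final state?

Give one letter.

Op 1: C0 read [C0 read from I: no other sharers -> C0=E (exclusive)] -> [E,I]
Op 2: C1 write [C1 write: invalidate ['C0=E'] -> C1=M] -> [I,M]
Op 3: C0 read [C0 read from I: others=['C1=M'] -> C0=S, others downsized to S] -> [S,S]
Op 4: C1 read [C1 read: already in S, no change] -> [S,S]
Op 5: C1 write [C1 write: invalidate ['C0=S'] -> C1=M] -> [I,M]
Op 6: C0 read [C0 read from I: others=['C1=M'] -> C0=S, others downsized to S] -> [S,S]
Op 7: C1 write [C1 write: invalidate ['C0=S'] -> C1=M] -> [I,M]
Op 8: C1 write [C1 write: already M (modified), no change] -> [I,M]
Op 9: C0 read [C0 read from I: others=['C1=M'] -> C0=S, others downsized to S] -> [S,S]
Op 10: C0 read [C0 read: already in S, no change] -> [S,S]
Op 11: C0 write [C0 write: invalidate ['C1=S'] -> C0=M] -> [M,I]

Answer: M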